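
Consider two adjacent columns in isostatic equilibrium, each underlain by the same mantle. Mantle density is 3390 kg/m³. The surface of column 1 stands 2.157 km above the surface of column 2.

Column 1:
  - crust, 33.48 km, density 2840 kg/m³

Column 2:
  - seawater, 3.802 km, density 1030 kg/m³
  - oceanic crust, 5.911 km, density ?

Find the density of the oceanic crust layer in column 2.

3030 kg/m³

Take the compensation level at the base of the deeper column (depth z_c below the surface of column 1) and equate Σ ρ_i t_i down to z_c; mantle fills any gap and the z_c terms cancel.
Column 1: 33.48×2840 + (z_c − 33.48)×3390
Column 2: 2.157×0 + 3.802×1030 + 5.911×ρ + (z_c − 2.157 − 9.713)×3390
The z_c×3390 term appears on both sides and cancels. Collect the known terms of each column as K = Σ(ρt)_known − 3390 × (depth of known layers): K_1 = 95083.2 − 3390×33.48 = −18414; K_2 = 3916.06 − 3390×(2.157 + 9.713) = −36323.24.
Balance: K_1 = K_2 + 5.911×ρ, so ρ = (K_1 − K_2)/5.911 = 17909.2/5.911 = 3030 kg/m³.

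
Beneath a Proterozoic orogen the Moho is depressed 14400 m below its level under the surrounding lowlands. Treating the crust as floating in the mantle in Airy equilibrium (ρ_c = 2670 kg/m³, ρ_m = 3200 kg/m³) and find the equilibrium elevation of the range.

For local isostatic compensation: ρ_c h = (ρ_m − ρ_c) r.
h = r (ρ_m − ρ_c) / ρ_c = 14400 m × (3200 − 2670) / 2670 = 2860 m.

2860 m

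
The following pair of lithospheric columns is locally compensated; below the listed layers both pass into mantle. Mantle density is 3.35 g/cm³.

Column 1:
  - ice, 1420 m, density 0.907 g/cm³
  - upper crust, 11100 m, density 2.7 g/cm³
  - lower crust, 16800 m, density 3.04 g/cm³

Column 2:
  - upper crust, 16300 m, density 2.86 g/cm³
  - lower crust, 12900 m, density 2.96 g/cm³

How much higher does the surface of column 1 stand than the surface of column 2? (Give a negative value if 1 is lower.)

858 m

For any compensation level in the mantle, the mantle terms cancel and isostasy reduces to e = (Σt_1 − Σt_2) − (Σ(ρt)_1 − Σ(ρt)_2) / ρ_m.
Σt_1 = 29320 m; Σt_2 = 29200 m; Σ(ρt)_1 = 82329.94; Σ(ρt)_2 = 84802 (in m·g/cm³).
e = (29320 − 29200) − (82329.94 − 84802) / 3.35 = 858 m.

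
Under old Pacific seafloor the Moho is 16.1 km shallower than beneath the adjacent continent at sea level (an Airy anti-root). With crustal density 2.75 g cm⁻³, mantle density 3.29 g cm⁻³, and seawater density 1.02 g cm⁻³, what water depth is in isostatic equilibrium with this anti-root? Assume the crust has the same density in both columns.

5.03 km

Replacing a thickness d of crust by seawater at the top must be balanced by replacing crust with mantle at the base: d (ρ_c − ρ_w) = a (ρ_m − ρ_c).
d = a (ρ_m − ρ_c)/(ρ_c − ρ_w) = 16.1 km × 0.54/1.73 = 5.03 km.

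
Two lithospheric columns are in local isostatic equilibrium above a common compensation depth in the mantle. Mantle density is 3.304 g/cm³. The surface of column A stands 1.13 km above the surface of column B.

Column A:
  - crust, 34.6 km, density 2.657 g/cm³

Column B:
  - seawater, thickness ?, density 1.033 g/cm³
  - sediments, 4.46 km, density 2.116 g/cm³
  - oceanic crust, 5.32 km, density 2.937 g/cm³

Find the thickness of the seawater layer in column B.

5.02 km

Take the compensation level at the base of the deeper column (depth z_c below the surface of column A) and equate Σ ρ_i t_i down to z_c; mantle fills any gap and the z_c terms cancel.
Column A: 34.6×2.657 + (z_c − 34.6)×3.304
Column B: 1.13×0 + x×1.033 + 4.46×2.116 + 5.32×2.937 + (z_c − 1.13 − 9.78 − x)×3.304
The z_c×3.304 term appears on both sides and cancels. Collect the known terms of each column as K = Σ(ρt)_known − 3.304 × (depth of known layers): K_A = 91.9322 − 3.304×34.6 = −22.3862; K_B = 25.0622 − 3.304×(1.13 + 9.78) = −10.98444.
Balance: K_A = K_B − x×(3.304 − 1.033), so x = (K_B − K_A)/(3.304 − 1.033) = 11.4018/2.271 = 5.02 km.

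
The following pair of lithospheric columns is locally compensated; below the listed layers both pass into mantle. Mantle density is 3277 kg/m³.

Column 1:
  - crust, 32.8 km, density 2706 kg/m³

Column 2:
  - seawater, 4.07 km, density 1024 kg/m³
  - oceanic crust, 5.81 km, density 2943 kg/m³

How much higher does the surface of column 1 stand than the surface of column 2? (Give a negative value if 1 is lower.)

For any compensation level in the mantle, the mantle terms cancel and isostasy reduces to e = (Σt_1 − Σt_2) − (Σ(ρt)_1 − Σ(ρt)_2) / ρ_m.
Σt_1 = 32.8 km; Σt_2 = 9.88 km; Σ(ρt)_1 = 88756.8; Σ(ρt)_2 = 21266.51 (in km·kg/m³).
e = (32.8 − 9.88) − (88756.8 − 21266.51) / 3277 = 2.32 km.

2.32 km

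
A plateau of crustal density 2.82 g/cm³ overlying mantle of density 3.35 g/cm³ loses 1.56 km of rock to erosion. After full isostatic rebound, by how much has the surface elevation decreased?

0.247 km

Rebound u = e ρ_c/ρ_m = 1.56 km × 2.82/3.35 = 1.313 km.
Net surface drop = e − u = 1.56 km − 1.313 km = e (ρ_m − ρ_c)/ρ_m = 0.247 km.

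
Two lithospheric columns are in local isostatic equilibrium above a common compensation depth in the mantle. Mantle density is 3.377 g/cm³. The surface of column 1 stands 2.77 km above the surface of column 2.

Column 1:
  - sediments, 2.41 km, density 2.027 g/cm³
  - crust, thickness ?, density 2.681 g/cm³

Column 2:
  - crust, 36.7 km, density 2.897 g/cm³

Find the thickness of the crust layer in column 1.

Take the compensation level at the base of the deeper column (depth z_c below the surface of column 1) and equate Σ ρ_i t_i down to z_c; mantle fills any gap and the z_c terms cancel.
Column 1: 2.41×2.027 + x×2.681 + (z_c − 2.41 − x)×3.377
Column 2: 2.77×0 + 36.7×2.897 + (z_c − 2.77 − 36.7)×3.377
The z_c×3.377 term appears on both sides and cancels. Collect the known terms of each column as K = Σ(ρt)_known − 3.377 × (depth of known layers): K_1 = 4.88507 − 3.377×2.41 = −3.2535; K_2 = 106.3199 − 3.377×(2.77 + 36.7) = −26.97029.
Balance: K_1 − x×(3.377 − 2.681) = K_2, so x = (K_1 − K_2)/(3.377 − 2.681) = 23.7168/0.696 = 34.1 km.

34.1 km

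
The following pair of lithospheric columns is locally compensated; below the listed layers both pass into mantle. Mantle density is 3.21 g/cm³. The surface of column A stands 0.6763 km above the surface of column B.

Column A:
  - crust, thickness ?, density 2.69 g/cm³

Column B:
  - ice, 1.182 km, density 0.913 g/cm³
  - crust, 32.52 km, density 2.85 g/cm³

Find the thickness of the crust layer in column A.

Take the compensation level at the base of the deeper column (depth z_c below the surface of column A) and equate Σ ρ_i t_i down to z_c; mantle fills any gap and the z_c terms cancel.
Column A: x×2.69 + (z_c − 0 − x)×3.21
Column B: 0.6763×0 + 1.182×0.913 + 32.52×2.85 + (z_c − 0.6763 − 33.702)×3.21
The z_c×3.21 term appears on both sides and cancels. Collect the known terms of each column as K = Σ(ρt)_known − 3.21 × (depth of known layers): K_A = 0 − 3.21×0 = 0; K_B = 93.761166 − 3.21×(0.6763 + 33.702) = −16.593177.
Balance: K_A − x×(3.21 − 2.69) = K_B, so x = (K_A − K_B)/(3.21 − 2.69) = 16.5932/0.52 = 31.9 km.

31.9 km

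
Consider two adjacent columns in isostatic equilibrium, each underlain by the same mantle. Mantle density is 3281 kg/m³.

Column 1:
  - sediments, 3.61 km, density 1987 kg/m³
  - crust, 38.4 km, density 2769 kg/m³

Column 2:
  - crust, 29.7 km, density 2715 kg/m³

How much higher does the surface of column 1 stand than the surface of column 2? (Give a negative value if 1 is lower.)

For any compensation level in the mantle, the mantle terms cancel and isostasy reduces to e = (Σt_1 − Σt_2) − (Σ(ρt)_1 − Σ(ρt)_2) / ρ_m.
Σt_1 = 42.01 km; Σt_2 = 29.7 km; Σ(ρt)_1 = 113502.67; Σ(ρt)_2 = 80635.5 (in km·kg/m³).
e = (42.01 − 29.7) − (113502.67 − 80635.5) / 3281 = 2.29 km.

2.29 km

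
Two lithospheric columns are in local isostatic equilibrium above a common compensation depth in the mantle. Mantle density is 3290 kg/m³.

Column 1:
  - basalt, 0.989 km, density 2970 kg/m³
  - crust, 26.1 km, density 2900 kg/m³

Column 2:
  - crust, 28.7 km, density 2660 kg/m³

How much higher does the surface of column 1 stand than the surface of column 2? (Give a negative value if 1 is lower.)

−2.31 km

For any compensation level in the mantle, the mantle terms cancel and isostasy reduces to e = (Σt_1 − Σt_2) − (Σ(ρt)_1 − Σ(ρt)_2) / ρ_m.
Σt_1 = 27.089 km; Σt_2 = 28.7 km; Σ(ρt)_1 = 78627.33; Σ(ρt)_2 = 76342 (in km·kg/m³).
e = (27.089 − 28.7) − (78627.33 − 76342) / 3290 = −2.31 km.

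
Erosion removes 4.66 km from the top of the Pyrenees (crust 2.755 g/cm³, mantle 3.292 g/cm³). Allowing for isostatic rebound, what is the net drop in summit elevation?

Rebound u = e ρ_c/ρ_m = 4.66 km × 2.755/3.292 = 3.9 km.
Net surface drop = e − u = 4.66 km − 3.9 km = e (ρ_m − ρ_c)/ρ_m = 0.76 km.

0.76 km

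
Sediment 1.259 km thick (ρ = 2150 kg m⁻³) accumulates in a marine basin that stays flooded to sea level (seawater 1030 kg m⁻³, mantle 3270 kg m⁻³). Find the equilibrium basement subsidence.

0.629 km

Submarine loading: the sediment displaces seawater, and the subsidence is in turn flooded, so s (ρ_m − ρ_w) = t (ρ_sed − ρ_w).
s = 1.259 km × (2150 − 1030) / (3270 − 1030) = 0.629 km.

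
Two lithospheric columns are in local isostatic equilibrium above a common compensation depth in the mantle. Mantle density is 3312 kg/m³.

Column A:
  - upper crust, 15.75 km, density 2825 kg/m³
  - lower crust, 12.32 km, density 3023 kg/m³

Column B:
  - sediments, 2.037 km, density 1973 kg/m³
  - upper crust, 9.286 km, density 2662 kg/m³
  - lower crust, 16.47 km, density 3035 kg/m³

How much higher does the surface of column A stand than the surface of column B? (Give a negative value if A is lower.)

For any compensation level in the mantle, the mantle terms cancel and isostasy reduces to e = (Σt_A − Σt_B) − (Σ(ρt)_A − Σ(ρt)_B) / ρ_m.
Σt_A = 28.07 km; Σt_B = 27.793 km; Σ(ρt)_A = 81737.11; Σ(ρt)_B = 78724.783 (in km·kg/m³).
e = (28.07 − 27.793) − (81737.11 − 78724.783) / 3312 = −0.633 km.

−0.633 km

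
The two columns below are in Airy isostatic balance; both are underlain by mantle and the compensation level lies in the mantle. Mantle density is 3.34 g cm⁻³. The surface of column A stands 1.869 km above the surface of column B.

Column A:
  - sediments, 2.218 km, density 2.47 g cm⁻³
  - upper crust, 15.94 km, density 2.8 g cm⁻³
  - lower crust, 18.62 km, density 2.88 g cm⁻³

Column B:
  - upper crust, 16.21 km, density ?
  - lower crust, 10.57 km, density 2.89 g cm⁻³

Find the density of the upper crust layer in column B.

2.84 g cm⁻³

Take the compensation level at the base of the deeper column (depth z_c below the surface of column A) and equate Σ ρ_i t_i down to z_c; mantle fills any gap and the z_c terms cancel.
Column A: 2.218×2.47 + 15.94×2.8 + 18.62×2.88 + (z_c − 36.778)×3.34
Column B: 1.869×0 + 16.21×ρ + 10.57×2.89 + (z_c − 1.869 − 26.78)×3.34
The z_c×3.34 term appears on both sides and cancels. Collect the known terms of each column as K = Σ(ρt)_known − 3.34 × (depth of known layers): K_A = 103.73606 − 3.34×36.778 = −19.10246; K_B = 30.5473 − 3.34×(1.869 + 26.78) = −65.14036.
Balance: K_A = K_B + 16.21×ρ, so ρ = (K_A − K_B)/16.21 = 46.0379/16.21 = 2.84 g cm⁻³.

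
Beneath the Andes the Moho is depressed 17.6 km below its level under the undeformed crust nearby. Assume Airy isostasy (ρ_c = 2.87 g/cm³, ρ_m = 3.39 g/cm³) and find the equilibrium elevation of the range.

3.19 km

By Archimedes' principle applied to the lithosphere: ρ_c h = (ρ_m − ρ_c) r.
h = r (ρ_m − ρ_c) / ρ_c = 17.6 km × (3.39 − 2.87) / 2.87 = 3.19 km.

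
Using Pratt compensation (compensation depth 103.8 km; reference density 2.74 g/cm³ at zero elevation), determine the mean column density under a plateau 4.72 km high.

Pratt balance: ρ_ref D = ρ (D + h).
ρ = ρ_ref D/(D + h) = 2.74 × 103.8 km/(103.8 km + 4.72 km) = 2.62 g/cm³.

2.62 g/cm³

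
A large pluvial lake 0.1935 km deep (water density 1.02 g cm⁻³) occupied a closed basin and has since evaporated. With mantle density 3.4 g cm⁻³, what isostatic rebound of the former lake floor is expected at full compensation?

0.058 km

u = d ρ_w/ρ_m = 0.1935 km × 1.02/3.4 = 0.058 km.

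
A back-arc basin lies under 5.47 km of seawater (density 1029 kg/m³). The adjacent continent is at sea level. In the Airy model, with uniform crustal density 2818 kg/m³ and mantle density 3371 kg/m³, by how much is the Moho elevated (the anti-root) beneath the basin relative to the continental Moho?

17.7 km

Isostatic balance requires: replacing crust with seawater at the top is compensated by replacing crust with mantle at the base: d (ρ_c − ρ_w) = a (ρ_m − ρ_c).
a = d (ρ_c − ρ_w)/(ρ_m − ρ_c) = 5.47 km × 1789/553 = 17.7 km.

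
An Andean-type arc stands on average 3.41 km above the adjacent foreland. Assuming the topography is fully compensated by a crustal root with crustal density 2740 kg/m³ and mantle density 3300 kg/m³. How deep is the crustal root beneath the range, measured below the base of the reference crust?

Balancing pressure at the compensation depth: the weight of the topography is balanced by the buoyancy of the root, ρ_c h = (ρ_m − ρ_c) r.
r = h · ρ_c / (ρ_m − ρ_c) = 3.41 km × 2740 / (3300 − 2740) = 16.7 km.

16.7 km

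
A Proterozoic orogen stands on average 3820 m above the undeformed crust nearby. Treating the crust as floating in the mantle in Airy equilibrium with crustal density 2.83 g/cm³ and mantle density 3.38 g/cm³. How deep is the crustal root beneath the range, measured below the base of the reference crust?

Balancing pressure at the compensation depth: the weight of the topography is balanced by the buoyancy of the root, ρ_c h = (ρ_m − ρ_c) r.
r = h · ρ_c / (ρ_m − ρ_c) = 3820 m × 2.83 / (3.38 − 2.83) = 19700 m.

19700 m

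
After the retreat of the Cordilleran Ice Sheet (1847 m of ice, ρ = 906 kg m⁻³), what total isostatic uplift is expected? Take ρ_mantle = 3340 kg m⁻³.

Removing the load lets mantle flow back in; uplift u satisfies ρ_ice t = ρ_m u.
u = t ρ_ice/ρ_m = 1847 m × 906/3340 = 501 m.

501 m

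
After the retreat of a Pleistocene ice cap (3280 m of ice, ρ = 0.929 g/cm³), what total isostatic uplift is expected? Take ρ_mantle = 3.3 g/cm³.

Removing the load lets mantle flow back in; uplift u satisfies ρ_ice t = ρ_m u.
u = t ρ_ice/ρ_m = 3280 m × 0.929/3.3 = 923 m.

923 m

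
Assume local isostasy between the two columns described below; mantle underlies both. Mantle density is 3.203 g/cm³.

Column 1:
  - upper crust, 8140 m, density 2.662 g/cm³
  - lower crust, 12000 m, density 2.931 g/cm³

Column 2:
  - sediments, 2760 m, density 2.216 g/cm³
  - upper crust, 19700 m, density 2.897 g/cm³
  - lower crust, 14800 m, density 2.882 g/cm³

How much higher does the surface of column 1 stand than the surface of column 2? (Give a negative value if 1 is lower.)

For any compensation level in the mantle, the mantle terms cancel and isostasy reduces to e = (Σt_1 − Σt_2) − (Σ(ρt)_1 − Σ(ρt)_2) / ρ_m.
Σt_1 = 20140 m; Σt_2 = 37260 m; Σ(ρt)_1 = 56840.68; Σ(ρt)_2 = 105840.66 (in m·g/cm³).
e = (20140 − 37260) − (56840.68 − 105840.66) / 3.203 = −1820 m.

−1820 m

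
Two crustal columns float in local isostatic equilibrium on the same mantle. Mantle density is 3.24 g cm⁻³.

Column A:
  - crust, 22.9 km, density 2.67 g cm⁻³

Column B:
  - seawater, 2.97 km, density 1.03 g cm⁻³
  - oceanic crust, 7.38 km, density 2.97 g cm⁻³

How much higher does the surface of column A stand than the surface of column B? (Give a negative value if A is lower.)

1.39 km

For any compensation level in the mantle, the mantle terms cancel and isostasy reduces to e = (Σt_A − Σt_B) − (Σ(ρt)_A − Σ(ρt)_B) / ρ_m.
Σt_A = 22.9 km; Σt_B = 10.35 km; Σ(ρt)_A = 61.143; Σ(ρt)_B = 24.9777 (in km·g cm⁻³).
e = (22.9 − 10.35) − (61.143 − 24.9777) / 3.24 = 1.39 km.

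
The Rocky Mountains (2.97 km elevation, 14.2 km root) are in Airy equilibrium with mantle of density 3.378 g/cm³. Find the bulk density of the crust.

2.79 g/cm³

ρ_c h = (ρ_m − ρ_c) r → ρ_c (h + r) = ρ_m r → ρ_c = ρ_m r / (h + r).
ρ_c = 3.378 × 14.2 km / (2.97 km + 14.2 km) = 2.79 g/cm³.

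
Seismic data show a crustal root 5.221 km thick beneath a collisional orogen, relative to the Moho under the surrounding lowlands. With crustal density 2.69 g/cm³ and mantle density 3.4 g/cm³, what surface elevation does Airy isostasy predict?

By Archimedes' principle applied to the lithosphere: ρ_c h = (ρ_m − ρ_c) r.
h = r (ρ_m − ρ_c) / ρ_c = 5.221 km × (3.4 − 2.69) / 2.69 = 1.38 km.

1.38 km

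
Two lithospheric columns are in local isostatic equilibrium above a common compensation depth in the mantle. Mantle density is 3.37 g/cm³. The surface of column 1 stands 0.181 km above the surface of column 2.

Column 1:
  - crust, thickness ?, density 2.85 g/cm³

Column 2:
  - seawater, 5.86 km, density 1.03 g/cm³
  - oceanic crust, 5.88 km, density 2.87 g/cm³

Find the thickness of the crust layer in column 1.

Take the compensation level at the base of the deeper column (depth z_c below the surface of column 1) and equate Σ ρ_i t_i down to z_c; mantle fills any gap and the z_c terms cancel.
Column 1: x×2.85 + (z_c − 0 − x)×3.37
Column 2: 0.181×0 + 5.86×1.03 + 5.88×2.87 + (z_c − 0.181 − 11.74)×3.37
The z_c×3.37 term appears on both sides and cancels. Collect the known terms of each column as K = Σ(ρt)_known − 3.37 × (depth of known layers): K_1 = 0 − 3.37×0 = 0; K_2 = 22.9114 − 3.37×(0.181 + 11.74) = −17.26237.
Balance: K_1 − x×(3.37 − 2.85) = K_2, so x = (K_1 − K_2)/(3.37 − 2.85) = 17.2624/0.52 = 33.2 km.

33.2 km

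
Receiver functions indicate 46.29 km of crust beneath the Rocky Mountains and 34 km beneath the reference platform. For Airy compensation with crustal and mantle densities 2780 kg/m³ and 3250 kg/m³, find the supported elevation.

Excess crust Δ = 46.29 km − 34 km = 12.29 km, split between elevation h and root r with h + r = Δ.
Airy balance ρ_c h = (ρ_m − ρ_c) r gives r = h ρ_c/(ρ_m − ρ_c), so h (1 + ρ_c/(ρ_m − ρ_c)) = Δ, i.e. h = Δ (ρ_m − ρ_c)/ρ_m.
h = 12.29 km × 470/3250 = 1.78 km.

1.78 km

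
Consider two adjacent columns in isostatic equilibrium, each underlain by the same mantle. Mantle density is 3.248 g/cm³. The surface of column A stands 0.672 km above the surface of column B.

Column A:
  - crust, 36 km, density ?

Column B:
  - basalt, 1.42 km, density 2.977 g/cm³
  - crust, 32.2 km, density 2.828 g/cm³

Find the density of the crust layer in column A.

Take the compensation level at the base of the deeper column (depth z_c below the surface of column A) and equate Σ ρ_i t_i down to z_c; mantle fills any gap and the z_c terms cancel.
Column A: 36×ρ + (z_c − 36)×3.248
Column B: 0.672×0 + 1.42×2.977 + 32.2×2.828 + (z_c − 0.672 − 33.62)×3.248
The z_c×3.248 term appears on both sides and cancels. Collect the known terms of each column as K = Σ(ρt)_known − 3.248 × (depth of known layers): K_A = 0 − 3.248×36 = −116.928; K_B = 95.28894 − 3.248×(0.672 + 33.62) = −16.091476.
Balance: K_A + 36×ρ = K_B, so ρ = (K_B − K_A)/36 = 100.837/36 = 2.8 g/cm³.

2.8 g/cm³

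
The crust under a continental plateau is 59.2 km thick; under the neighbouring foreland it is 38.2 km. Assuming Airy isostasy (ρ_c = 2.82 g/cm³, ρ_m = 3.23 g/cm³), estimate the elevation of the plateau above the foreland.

Excess crust Δ = 59.2 km − 38.2 km = 21 km, split between elevation h and root r with h + r = Δ.
Airy balance ρ_c h = (ρ_m − ρ_c) r gives r = h ρ_c/(ρ_m − ρ_c), so h (1 + ρ_c/(ρ_m − ρ_c)) = Δ, i.e. h = Δ (ρ_m − ρ_c)/ρ_m.
h = 21 km × 0.41/3.23 = 2.67 km.

2.67 km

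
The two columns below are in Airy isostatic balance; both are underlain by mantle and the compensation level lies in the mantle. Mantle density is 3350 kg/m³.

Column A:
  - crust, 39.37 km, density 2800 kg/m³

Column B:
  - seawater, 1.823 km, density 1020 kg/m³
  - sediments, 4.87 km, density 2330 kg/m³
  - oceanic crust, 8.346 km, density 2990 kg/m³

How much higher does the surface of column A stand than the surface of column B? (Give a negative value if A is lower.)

For any compensation level in the mantle, the mantle terms cancel and isostasy reduces to e = (Σt_A − Σt_B) − (Σ(ρt)_A − Σ(ρt)_B) / ρ_m.
Σt_A = 39.37 km; Σt_B = 15.039 km; Σ(ρt)_A = 110236; Σ(ρt)_B = 38161.1 (in km·kg/m³).
e = (39.37 − 15.039) − (110236 − 38161.1) / 3350 = 2.82 km.

2.82 km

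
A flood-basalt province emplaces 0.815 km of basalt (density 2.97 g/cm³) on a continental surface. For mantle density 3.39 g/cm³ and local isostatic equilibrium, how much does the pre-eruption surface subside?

Subaerial loading: s = t ρ_load / ρ_m.
s = 0.815 km × 2.97/3.39 = 0.714 km.

0.714 km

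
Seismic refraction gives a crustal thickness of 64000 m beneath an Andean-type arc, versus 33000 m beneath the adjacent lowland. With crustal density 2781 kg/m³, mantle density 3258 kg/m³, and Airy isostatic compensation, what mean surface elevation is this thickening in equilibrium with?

4540 m

Excess crust Δ = 64000 m − 33000 m = 31000 m, split between elevation h and root r with h + r = Δ.
Airy balance ρ_c h = (ρ_m − ρ_c) r gives r = h ρ_c/(ρ_m − ρ_c), so h (1 + ρ_c/(ρ_m − ρ_c)) = Δ, i.e. h = Δ (ρ_m − ρ_c)/ρ_m.
h = 31000 m × 477/3258 = 4540 m.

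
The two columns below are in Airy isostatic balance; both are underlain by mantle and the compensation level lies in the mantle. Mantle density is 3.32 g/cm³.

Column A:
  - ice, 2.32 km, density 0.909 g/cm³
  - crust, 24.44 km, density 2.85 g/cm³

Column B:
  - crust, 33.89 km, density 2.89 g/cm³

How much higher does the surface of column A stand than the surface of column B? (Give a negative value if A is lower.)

0.755 km

For any compensation level in the mantle, the mantle terms cancel and isostasy reduces to e = (Σt_A − Σt_B) − (Σ(ρt)_A − Σ(ρt)_B) / ρ_m.
Σt_A = 26.76 km; Σt_B = 33.89 km; Σ(ρt)_A = 71.76288; Σ(ρt)_B = 97.9421 (in km·g/cm³).
e = (26.76 − 33.89) − (71.76288 − 97.9421) / 3.32 = 0.755 km.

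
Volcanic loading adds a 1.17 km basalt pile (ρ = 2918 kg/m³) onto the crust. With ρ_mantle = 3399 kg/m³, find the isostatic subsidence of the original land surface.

1 km

Subaerial loading: s = t ρ_load / ρ_m.
s = 1.17 km × 2918/3399 = 1 km.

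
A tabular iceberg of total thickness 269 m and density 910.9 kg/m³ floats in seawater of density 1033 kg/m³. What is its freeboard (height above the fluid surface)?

Floating equilibrium: submerged depth d = t ρ_obj/ρ_fluid = 269 m × 910.9/1033 = 237.2 m.
Freeboard = t − d = 269 m − 237.2 m = 31.8 m.

31.8 m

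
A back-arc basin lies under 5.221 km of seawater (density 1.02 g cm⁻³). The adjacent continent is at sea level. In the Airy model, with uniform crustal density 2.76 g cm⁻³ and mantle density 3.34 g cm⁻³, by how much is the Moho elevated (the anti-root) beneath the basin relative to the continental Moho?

Equating mass per unit area of the two columns: replacing crust with seawater at the top is compensated by replacing crust with mantle at the base: d (ρ_c − ρ_w) = a (ρ_m − ρ_c).
a = d (ρ_c − ρ_w)/(ρ_m − ρ_c) = 5.221 km × 1.74/0.58 = 15.7 km.

15.7 km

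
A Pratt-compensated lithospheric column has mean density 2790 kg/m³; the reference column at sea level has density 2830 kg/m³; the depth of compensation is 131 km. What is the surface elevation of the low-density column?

1.88 km

ρ_ref D = ρ (D + h) → h = D (ρ_ref − ρ)/ρ.
h = 131 km × (2830 − 2790)/2790 = 1.88 km.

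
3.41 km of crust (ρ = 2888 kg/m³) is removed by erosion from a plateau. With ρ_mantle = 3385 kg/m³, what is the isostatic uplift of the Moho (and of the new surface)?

2.91 km

Unloading: uplift u = e ρ_c/ρ_m = 3.41 km × 2888/3385 = 2.91 km.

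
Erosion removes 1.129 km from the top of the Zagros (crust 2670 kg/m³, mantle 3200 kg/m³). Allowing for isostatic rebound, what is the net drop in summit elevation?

0.187 km

Rebound u = e ρ_c/ρ_m = 1.129 km × 2670/3200 = 0.942 km.
Net surface drop = e − u = 1.129 km − 0.942 km = e (ρ_m − ρ_c)/ρ_m = 0.187 km.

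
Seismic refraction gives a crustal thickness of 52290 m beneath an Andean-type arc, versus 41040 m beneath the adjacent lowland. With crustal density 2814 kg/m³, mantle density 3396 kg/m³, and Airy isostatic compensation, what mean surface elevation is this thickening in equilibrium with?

Excess crust Δ = 52290 m − 41040 m = 11250 m, split between elevation h and root r with h + r = Δ.
Airy balance ρ_c h = (ρ_m − ρ_c) r gives r = h ρ_c/(ρ_m − ρ_c), so h (1 + ρ_c/(ρ_m − ρ_c)) = Δ, i.e. h = Δ (ρ_m − ρ_c)/ρ_m.
h = 11250 m × 582/3396 = 1930 m.

1930 m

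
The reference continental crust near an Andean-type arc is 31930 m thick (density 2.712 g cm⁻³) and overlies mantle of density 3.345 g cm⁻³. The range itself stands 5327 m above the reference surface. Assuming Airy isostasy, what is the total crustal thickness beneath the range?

Root depth r = h ρ_c / (ρ_m − ρ_c) = 5327 m × 2.712 / 0.633 = 22820 m.
Total thickness = T + h + r = 31930 m + 5327 m + 22820 m = 60100 m.

60100 m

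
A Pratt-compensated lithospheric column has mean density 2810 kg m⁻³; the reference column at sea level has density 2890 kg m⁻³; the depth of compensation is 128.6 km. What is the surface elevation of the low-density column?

3.66 km

ρ_ref D = ρ (D + h) → h = D (ρ_ref − ρ)/ρ.
h = 128.6 km × (2890 − 2810)/2810 = 3.66 km.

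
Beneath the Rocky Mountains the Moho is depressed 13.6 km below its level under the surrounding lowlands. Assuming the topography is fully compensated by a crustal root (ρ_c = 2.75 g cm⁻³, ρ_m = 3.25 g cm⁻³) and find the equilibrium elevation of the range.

Balancing pressure at the compensation depth: ρ_c h = (ρ_m − ρ_c) r.
h = r (ρ_m − ρ_c) / ρ_c = 13.6 km × (3.25 − 2.75) / 2.75 = 2.47 km.

2.47 km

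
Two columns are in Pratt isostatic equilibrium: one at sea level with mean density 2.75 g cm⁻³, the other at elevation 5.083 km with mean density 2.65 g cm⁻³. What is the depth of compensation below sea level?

ρ_ref D = ρ (D + h) → D (ρ_ref − ρ) = ρ h.
D = ρ h/(ρ_ref − ρ) = 2.65 × 5.083 km/(2.75 − 2.65) = 135 km.

135 km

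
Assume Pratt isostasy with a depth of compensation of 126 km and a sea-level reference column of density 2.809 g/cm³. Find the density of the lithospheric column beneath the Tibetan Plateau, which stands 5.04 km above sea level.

2.7 g/cm³

Pratt balance: ρ_ref D = ρ (D + h).
ρ = ρ_ref D/(D + h) = 2.809 × 126 km/(126 km + 5.04 km) = 2.7 g/cm³.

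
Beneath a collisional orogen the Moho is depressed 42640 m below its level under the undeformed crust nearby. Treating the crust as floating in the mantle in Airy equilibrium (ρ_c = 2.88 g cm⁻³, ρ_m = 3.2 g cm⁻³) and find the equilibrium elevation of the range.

4740 m

In Airy isostatic equilibrium: ρ_c h = (ρ_m − ρ_c) r.
h = r (ρ_m − ρ_c) / ρ_c = 42640 m × (3.2 − 2.88) / 2.88 = 4740 m.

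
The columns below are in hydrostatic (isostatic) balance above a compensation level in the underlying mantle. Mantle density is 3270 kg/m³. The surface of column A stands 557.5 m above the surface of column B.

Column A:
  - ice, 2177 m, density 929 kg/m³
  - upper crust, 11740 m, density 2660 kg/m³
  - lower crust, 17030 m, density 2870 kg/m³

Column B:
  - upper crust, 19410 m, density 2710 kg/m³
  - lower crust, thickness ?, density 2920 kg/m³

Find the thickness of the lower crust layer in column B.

18200 m

Take the compensation level at the base of the deeper column (depth z_c below the surface of column A) and equate Σ ρ_i t_i down to z_c; mantle fills any gap and the z_c terms cancel.
Column A: 2177×929 + 11740×2660 + 17030×2870 + (z_c − 30947)×3270
Column B: 557.5×0 + 19410×2710 + x×2920 + (z_c − 557.5 − 19410 − x)×3270
The z_c×3270 term appears on both sides and cancels. Collect the known terms of each column as K = Σ(ρt)_known − 3270 × (depth of known layers): K_A = 82126933 − 3270×30947 = −19069757; K_B = 52601100 − 3270×(557.5 + 19410) = −12692625.
Balance: K_A = K_B − x×(3270 − 2920), so x = (K_B − K_A)/(3270 − 2920) = 6377130/350 = 18200 m.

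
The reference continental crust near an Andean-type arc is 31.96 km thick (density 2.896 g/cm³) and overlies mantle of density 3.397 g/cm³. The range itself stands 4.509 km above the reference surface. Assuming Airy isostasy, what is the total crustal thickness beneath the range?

62.5 km

Root depth r = h ρ_c / (ρ_m − ρ_c) = 4.509 km × 2.896 / 0.501 = 26.06 km.
Total thickness = T + h + r = 31.96 km + 4.509 km + 26.06 km = 62.5 km.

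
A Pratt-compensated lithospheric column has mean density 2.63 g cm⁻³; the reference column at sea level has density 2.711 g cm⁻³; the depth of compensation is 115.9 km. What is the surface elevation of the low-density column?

ρ_ref D = ρ (D + h) → h = D (ρ_ref − ρ)/ρ.
h = 115.9 km × (2.711 − 2.63)/2.63 = 3.57 km.

3.57 km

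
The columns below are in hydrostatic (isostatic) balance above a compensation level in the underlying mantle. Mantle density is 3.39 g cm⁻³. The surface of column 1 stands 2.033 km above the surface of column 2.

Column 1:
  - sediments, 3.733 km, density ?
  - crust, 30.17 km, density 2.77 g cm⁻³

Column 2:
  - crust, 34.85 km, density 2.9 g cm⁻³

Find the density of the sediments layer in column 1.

1.98 g cm⁻³

Take the compensation level at the base of the deeper column (depth z_c below the surface of column 1) and equate Σ ρ_i t_i down to z_c; mantle fills any gap and the z_c terms cancel.
Column 1: 3.733×ρ + 30.17×2.77 + (z_c − 33.903)×3.39
Column 2: 2.033×0 + 34.85×2.9 + (z_c − 2.033 − 34.85)×3.39
The z_c×3.39 term appears on both sides and cancels. Collect the known terms of each column as K = Σ(ρt)_known − 3.39 × (depth of known layers): K_1 = 83.5709 − 3.39×33.903 = −31.36027; K_2 = 101.065 − 3.39×(2.033 + 34.85) = −23.96837.
Balance: K_1 + 3.733×ρ = K_2, so ρ = (K_2 − K_1)/3.733 = 7.3919/3.733 = 1.98 g cm⁻³.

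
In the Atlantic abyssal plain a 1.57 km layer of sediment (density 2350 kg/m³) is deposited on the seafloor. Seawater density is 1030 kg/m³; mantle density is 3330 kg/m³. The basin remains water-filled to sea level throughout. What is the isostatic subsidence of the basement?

0.901 km

Submarine loading: the sediment displaces seawater, and the subsidence is in turn flooded, so s (ρ_m − ρ_w) = t (ρ_sed − ρ_w).
s = 1.57 km × (2350 − 1030) / (3330 − 1030) = 0.901 km.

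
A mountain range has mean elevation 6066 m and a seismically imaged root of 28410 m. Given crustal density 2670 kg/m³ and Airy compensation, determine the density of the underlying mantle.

Airy balance: ρ_c h = (ρ_m − ρ_c) r → ρ_m = ρ_c (1 + h/r).
ρ_m = 2670 × (1 + 6066 m/28410 m) = 3240 kg/m³.

3240 kg/m³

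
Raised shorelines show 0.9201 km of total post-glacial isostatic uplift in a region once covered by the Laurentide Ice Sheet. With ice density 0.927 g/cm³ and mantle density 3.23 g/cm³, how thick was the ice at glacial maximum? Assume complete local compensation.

3.21 km

u = t ρ_ice/ρ_m → t = u ρ_m/ρ_ice = 0.9201 km × 3.23/0.927 = 3.21 km.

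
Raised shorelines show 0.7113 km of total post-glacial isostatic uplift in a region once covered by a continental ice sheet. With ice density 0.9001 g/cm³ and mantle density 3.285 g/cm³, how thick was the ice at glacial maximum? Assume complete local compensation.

2.6 km

u = t ρ_ice/ρ_m → t = u ρ_m/ρ_ice = 0.7113 km × 3.285/0.9001 = 2.6 km.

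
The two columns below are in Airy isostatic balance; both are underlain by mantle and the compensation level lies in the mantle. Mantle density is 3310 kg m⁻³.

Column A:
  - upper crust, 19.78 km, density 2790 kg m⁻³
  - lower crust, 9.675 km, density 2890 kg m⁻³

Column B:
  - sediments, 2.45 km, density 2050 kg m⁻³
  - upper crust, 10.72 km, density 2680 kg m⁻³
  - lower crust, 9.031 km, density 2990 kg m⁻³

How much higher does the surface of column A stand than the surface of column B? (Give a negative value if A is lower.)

For any compensation level in the mantle, the mantle terms cancel and isostasy reduces to e = (Σt_A − Σt_B) − (Σ(ρt)_A − Σ(ρt)_B) / ρ_m.
Σt_A = 29.455 km; Σt_B = 22.201 km; Σ(ρt)_A = 83146.95; Σ(ρt)_B = 60754.79 (in km·kg m⁻³).
e = (29.455 − 22.201) − (83146.95 − 60754.79) / 3310 = 0.489 km.

0.489 km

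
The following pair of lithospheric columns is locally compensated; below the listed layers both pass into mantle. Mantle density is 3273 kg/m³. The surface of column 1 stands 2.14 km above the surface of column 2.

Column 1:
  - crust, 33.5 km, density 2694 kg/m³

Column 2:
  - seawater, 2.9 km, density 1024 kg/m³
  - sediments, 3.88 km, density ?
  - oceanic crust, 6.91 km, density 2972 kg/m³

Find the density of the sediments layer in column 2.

Take the compensation level at the base of the deeper column (depth z_c below the surface of column 1) and equate Σ ρ_i t_i down to z_c; mantle fills any gap and the z_c terms cancel.
Column 1: 33.5×2694 + (z_c − 33.5)×3273
Column 2: 2.14×0 + 2.9×1024 + 3.88×ρ + 6.91×2972 + (z_c − 2.14 − 13.69)×3273
The z_c×3273 term appears on both sides and cancels. Collect the known terms of each column as K = Σ(ρt)_known − 3273 × (depth of known layers): K_1 = 90249 − 3273×33.5 = −19396.5; K_2 = 23506.12 − 3273×(2.14 + 13.69) = −28305.47.
Balance: K_1 = K_2 + 3.88×ρ, so ρ = (K_1 − K_2)/3.88 = 8908.97/3.88 = 2300 kg/m³.

2300 kg/m³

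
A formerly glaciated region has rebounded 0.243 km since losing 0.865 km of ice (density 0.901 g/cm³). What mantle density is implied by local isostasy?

3.21 g/cm³

ρ_m = ρ_ice t / u = 0.901 × 0.865 km/0.243 km = 3.21 g/cm³.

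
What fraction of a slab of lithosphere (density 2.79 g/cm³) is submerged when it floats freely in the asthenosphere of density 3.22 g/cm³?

86.6%

Submerged fraction = ρ_obj/ρ_fluid = 2.79/3.22 = 86.6%.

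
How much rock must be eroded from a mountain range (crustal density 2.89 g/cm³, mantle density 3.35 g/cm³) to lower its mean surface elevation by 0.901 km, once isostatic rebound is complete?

Net drop Δ = e − u = e − e ρ_c/ρ_m = e (ρ_m − ρ_c)/ρ_m.
e = Δ ρ_m/(ρ_m − ρ_c) = 0.901 km × 3.35/0.46 = 6.56 km.

6.56 km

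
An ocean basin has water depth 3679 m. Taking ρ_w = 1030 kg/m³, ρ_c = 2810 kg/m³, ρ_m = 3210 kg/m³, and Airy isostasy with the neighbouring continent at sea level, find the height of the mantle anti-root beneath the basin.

In Airy isostatic equilibrium: replacing crust with seawater at the top is compensated by replacing crust with mantle at the base: d (ρ_c − ρ_w) = a (ρ_m − ρ_c).
a = d (ρ_c − ρ_w)/(ρ_m − ρ_c) = 3679 m × 1780/400 = 16400 m.

16400 m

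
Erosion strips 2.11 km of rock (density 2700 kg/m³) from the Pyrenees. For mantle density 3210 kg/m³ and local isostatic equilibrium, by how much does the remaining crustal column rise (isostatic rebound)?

1.77 km

Unloading: uplift u = e ρ_c/ρ_m = 2.11 km × 2700/3210 = 1.77 km.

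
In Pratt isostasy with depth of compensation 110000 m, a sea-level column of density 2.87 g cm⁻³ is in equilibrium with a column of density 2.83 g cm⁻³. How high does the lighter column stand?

1550 m

ρ_ref D = ρ (D + h) → h = D (ρ_ref − ρ)/ρ.
h = 110000 m × (2.87 − 2.83)/2.83 = 1550 m.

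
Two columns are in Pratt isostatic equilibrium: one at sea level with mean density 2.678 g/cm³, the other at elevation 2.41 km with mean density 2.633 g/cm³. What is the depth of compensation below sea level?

ρ_ref D = ρ (D + h) → D (ρ_ref − ρ) = ρ h.
D = ρ h/(ρ_ref − ρ) = 2.633 × 2.41 km/(2.678 − 2.633) = 141 km.

141 km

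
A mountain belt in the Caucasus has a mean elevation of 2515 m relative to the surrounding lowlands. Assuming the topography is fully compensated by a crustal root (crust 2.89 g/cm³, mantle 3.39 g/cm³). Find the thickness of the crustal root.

By Archimedes' principle applied to the lithosphere: the weight of the topography is balanced by the buoyancy of the root, ρ_c h = (ρ_m − ρ_c) r.
r = h · ρ_c / (ρ_m − ρ_c) = 2515 m × 2.89 / (3.39 − 2.89) = 14500 m.

14500 m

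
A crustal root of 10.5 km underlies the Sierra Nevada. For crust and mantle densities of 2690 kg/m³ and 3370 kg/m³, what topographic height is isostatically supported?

2.65 km

Isostatic balance requires: ρ_c h = (ρ_m − ρ_c) r.
h = r (ρ_m − ρ_c) / ρ_c = 10.5 km × (3370 − 2690) / 2690 = 2.65 km.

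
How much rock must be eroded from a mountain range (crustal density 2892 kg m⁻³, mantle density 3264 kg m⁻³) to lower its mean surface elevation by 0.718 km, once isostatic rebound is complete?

6.3 km

Net drop Δ = e − u = e − e ρ_c/ρ_m = e (ρ_m − ρ_c)/ρ_m.
e = Δ ρ_m/(ρ_m − ρ_c) = 0.718 km × 3264/372 = 6.3 km.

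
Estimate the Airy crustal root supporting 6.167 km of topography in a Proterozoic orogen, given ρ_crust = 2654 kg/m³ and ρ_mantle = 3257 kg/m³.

27.1 km

For local isostatic compensation: the weight of the topography is balanced by the buoyancy of the root, ρ_c h = (ρ_m − ρ_c) r.
r = h · ρ_c / (ρ_m − ρ_c) = 6.167 km × 2654 / (3257 − 2654) = 27.1 km.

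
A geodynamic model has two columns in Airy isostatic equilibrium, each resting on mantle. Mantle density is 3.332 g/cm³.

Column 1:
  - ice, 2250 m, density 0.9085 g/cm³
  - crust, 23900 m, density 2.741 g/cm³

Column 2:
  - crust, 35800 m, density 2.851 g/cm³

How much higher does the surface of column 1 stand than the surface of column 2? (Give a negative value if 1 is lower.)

For any compensation level in the mantle, the mantle terms cancel and isostasy reduces to e = (Σt_1 − Σt_2) − (Σ(ρt)_1 − Σ(ρt)_2) / ρ_m.
Σt_1 = 26150 m; Σt_2 = 35800 m; Σ(ρt)_1 = 67554.025; Σ(ρt)_2 = 102065.8 (in m·g/cm³).
e = (26150 − 35800) − (67554.025 − 102065.8) / 3.332 = 708 m.

708 m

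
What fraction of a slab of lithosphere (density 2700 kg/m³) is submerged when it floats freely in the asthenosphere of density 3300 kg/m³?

0.818

Submerged fraction = ρ_obj/ρ_fluid = 2700/3300 = 0.818.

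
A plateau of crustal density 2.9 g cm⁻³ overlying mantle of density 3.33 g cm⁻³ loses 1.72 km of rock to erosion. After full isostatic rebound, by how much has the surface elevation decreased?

0.222 km

Rebound u = e ρ_c/ρ_m = 1.72 km × 2.9/3.33 = 1.498 km.
Net surface drop = e − u = 1.72 km − 1.498 km = e (ρ_m − ρ_c)/ρ_m = 0.222 km.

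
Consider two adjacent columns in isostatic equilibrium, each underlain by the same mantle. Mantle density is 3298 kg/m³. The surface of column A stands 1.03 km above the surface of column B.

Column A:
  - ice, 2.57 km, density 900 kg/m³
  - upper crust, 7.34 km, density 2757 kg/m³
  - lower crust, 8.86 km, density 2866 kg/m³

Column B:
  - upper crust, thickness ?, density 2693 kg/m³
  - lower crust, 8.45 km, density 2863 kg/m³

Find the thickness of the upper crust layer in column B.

Take the compensation level at the base of the deeper column (depth z_c below the surface of column A) and equate Σ ρ_i t_i down to z_c; mantle fills any gap and the z_c terms cancel.
Column A: 2.57×900 + 7.34×2757 + 8.86×2866 + (z_c − 18.77)×3298
Column B: 1.03×0 + x×2693 + 8.45×2863 + (z_c − 1.03 − 8.45 − x)×3298
The z_c×3298 term appears on both sides and cancels. Collect the known terms of each column as K = Σ(ρt)_known − 3298 × (depth of known layers): K_A = 47942.14 − 3298×18.77 = −13961.32; K_B = 24192.35 − 3298×(1.03 + 8.45) = −7072.69.
Balance: K_A = K_B − x×(3298 − 2693), so x = (K_B − K_A)/(3298 − 2693) = 6888.63/605 = 11.4 km.

11.4 km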